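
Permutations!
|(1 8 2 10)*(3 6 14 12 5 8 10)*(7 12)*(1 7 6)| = 8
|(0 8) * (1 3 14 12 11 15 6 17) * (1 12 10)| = |(0 8)(1 3 14 10)(6 17 12 11 15)| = 20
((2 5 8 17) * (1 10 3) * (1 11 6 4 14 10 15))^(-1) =(1 15)(2 17 8 5)(3 10 14 4 6 11)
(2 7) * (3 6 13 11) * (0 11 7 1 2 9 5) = (0 11 3 6 13 7 9 5)(1 2) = [11, 2, 1, 6, 4, 0, 13, 9, 8, 5, 10, 3, 12, 7]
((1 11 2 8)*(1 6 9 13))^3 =(1 8 13 2 9 11 6)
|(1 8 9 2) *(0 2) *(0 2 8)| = 5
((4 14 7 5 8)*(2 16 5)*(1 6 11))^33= ((1 6 11)(2 16 5 8 4 14 7))^33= (2 14 8 16 7 4 5)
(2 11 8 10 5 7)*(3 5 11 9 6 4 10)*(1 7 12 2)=[0, 7, 9, 5, 10, 12, 4, 1, 3, 6, 11, 8, 2]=(1 7)(2 9 6 4 10 11 8 3 5 12)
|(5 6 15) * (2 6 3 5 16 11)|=10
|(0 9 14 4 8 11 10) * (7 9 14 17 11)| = 9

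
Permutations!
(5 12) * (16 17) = (5 12)(16 17) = [0, 1, 2, 3, 4, 12, 6, 7, 8, 9, 10, 11, 5, 13, 14, 15, 17, 16]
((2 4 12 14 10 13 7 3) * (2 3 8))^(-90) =(2 7 10 12)(4 8 13 14)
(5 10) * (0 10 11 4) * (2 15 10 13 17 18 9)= (0 13 17 18 9 2 15 10 5 11 4)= [13, 1, 15, 3, 0, 11, 6, 7, 8, 2, 5, 4, 12, 17, 14, 10, 16, 18, 9]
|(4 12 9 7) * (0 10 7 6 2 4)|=15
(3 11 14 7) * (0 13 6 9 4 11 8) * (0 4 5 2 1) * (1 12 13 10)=(0 10 1)(2 12 13 6 9 5)(3 8 4 11 14 7)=[10, 0, 12, 8, 11, 2, 9, 3, 4, 5, 1, 14, 13, 6, 7]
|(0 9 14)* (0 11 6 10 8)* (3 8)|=|(0 9 14 11 6 10 3 8)|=8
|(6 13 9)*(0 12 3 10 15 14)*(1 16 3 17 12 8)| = |(0 8 1 16 3 10 15 14)(6 13 9)(12 17)| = 24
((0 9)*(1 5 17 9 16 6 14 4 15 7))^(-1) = (0 9 17 5 1 7 15 4 14 6 16)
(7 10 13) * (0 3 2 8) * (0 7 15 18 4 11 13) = [3, 1, 8, 2, 11, 5, 6, 10, 7, 9, 0, 13, 12, 15, 14, 18, 16, 17, 4] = (0 3 2 8 7 10)(4 11 13 15 18)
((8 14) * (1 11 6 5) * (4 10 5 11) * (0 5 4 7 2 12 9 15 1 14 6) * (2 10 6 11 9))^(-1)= (0 11 8 14 5)(1 15 9 6 4 10 7)(2 12)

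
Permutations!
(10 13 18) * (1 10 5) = (1 10 13 18 5) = [0, 10, 2, 3, 4, 1, 6, 7, 8, 9, 13, 11, 12, 18, 14, 15, 16, 17, 5]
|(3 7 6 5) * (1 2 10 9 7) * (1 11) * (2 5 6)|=4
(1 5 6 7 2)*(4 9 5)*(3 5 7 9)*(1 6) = (1 4 3 5)(2 6 9 7) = [0, 4, 6, 5, 3, 1, 9, 2, 8, 7]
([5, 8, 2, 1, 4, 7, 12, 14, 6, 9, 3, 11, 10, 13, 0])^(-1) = [14, 3, 2, 10, 4, 0, 8, 5, 1, 9, 12, 11, 6, 13, 7]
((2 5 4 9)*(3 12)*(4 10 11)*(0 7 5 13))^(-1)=((0 7 5 10 11 4 9 2 13)(3 12))^(-1)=(0 13 2 9 4 11 10 5 7)(3 12)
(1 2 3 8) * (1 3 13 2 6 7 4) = (1 6 7 4)(2 13)(3 8) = [0, 6, 13, 8, 1, 5, 7, 4, 3, 9, 10, 11, 12, 2]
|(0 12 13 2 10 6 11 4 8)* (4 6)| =14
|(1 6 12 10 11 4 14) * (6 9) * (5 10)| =9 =|(1 9 6 12 5 10 11 4 14)|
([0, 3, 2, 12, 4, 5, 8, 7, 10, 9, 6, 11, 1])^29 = [0, 12, 2, 1, 4, 5, 10, 7, 6, 9, 8, 11, 3]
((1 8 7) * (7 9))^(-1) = (1 7 9 8)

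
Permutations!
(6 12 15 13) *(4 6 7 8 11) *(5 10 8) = [0, 1, 2, 3, 6, 10, 12, 5, 11, 9, 8, 4, 15, 7, 14, 13] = (4 6 12 15 13 7 5 10 8 11)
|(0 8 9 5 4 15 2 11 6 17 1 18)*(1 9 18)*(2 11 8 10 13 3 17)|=14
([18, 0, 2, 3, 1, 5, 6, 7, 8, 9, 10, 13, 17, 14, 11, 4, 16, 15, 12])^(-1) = (0 1 4 15 17 12 18)(11 14 13)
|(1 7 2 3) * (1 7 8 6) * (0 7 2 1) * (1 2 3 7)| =|(0 1 8 6)(2 7)| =4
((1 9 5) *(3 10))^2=(10)(1 5 9)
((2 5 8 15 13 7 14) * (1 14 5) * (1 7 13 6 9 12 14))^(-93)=(2 9 8)(5 14 6)(7 12 15)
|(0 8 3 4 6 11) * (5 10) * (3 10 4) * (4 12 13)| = |(0 8 10 5 12 13 4 6 11)| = 9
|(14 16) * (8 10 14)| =4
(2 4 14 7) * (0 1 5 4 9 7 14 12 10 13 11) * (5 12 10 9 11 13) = (14)(0 1 12 9 7 2 11)(4 10 5) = [1, 12, 11, 3, 10, 4, 6, 2, 8, 7, 5, 0, 9, 13, 14]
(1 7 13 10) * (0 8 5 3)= (0 8 5 3)(1 7 13 10)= [8, 7, 2, 0, 4, 3, 6, 13, 5, 9, 1, 11, 12, 10]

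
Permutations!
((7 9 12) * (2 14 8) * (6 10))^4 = ((2 14 8)(6 10)(7 9 12))^4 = (2 14 8)(7 9 12)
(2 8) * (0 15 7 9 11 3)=(0 15 7 9 11 3)(2 8)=[15, 1, 8, 0, 4, 5, 6, 9, 2, 11, 10, 3, 12, 13, 14, 7]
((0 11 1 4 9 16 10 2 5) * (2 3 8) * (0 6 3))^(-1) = (0 10 16 9 4 1 11)(2 8 3 6 5)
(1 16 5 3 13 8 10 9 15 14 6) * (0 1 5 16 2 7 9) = (16)(0 1 2 7 9 15 14 6 5 3 13 8 10) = [1, 2, 7, 13, 4, 3, 5, 9, 10, 15, 0, 11, 12, 8, 6, 14, 16]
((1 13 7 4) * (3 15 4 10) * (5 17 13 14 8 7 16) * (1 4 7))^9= ((1 14 8)(3 15 7 10)(5 17 13 16))^9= (3 15 7 10)(5 17 13 16)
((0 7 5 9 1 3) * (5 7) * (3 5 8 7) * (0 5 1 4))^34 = (0 4 9 5 3 7 8)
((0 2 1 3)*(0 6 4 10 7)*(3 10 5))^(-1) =((0 2 1 10 7)(3 6 4 5))^(-1) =(0 7 10 1 2)(3 5 4 6)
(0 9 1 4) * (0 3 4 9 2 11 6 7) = (0 2 11 6 7)(1 9)(3 4) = [2, 9, 11, 4, 3, 5, 7, 0, 8, 1, 10, 6]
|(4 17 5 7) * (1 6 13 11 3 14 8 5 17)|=10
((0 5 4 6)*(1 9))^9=((0 5 4 6)(1 9))^9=(0 5 4 6)(1 9)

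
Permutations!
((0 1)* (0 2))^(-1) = ((0 1 2))^(-1) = (0 2 1)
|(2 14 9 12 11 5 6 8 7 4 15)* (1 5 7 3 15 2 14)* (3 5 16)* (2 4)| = 30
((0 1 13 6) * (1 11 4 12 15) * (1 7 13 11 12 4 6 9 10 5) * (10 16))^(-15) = ((0 12 15 7 13 9 16 10 5 1 11 6))^(-15) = (0 1 16 7)(5 9 15 6)(10 13 12 11)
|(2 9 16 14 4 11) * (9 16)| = 5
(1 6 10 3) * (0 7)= (0 7)(1 6 10 3)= [7, 6, 2, 1, 4, 5, 10, 0, 8, 9, 3]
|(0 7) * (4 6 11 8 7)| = |(0 4 6 11 8 7)| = 6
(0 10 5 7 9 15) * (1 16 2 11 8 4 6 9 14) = (0 10 5 7 14 1 16 2 11 8 4 6 9 15) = [10, 16, 11, 3, 6, 7, 9, 14, 4, 15, 5, 8, 12, 13, 1, 0, 2]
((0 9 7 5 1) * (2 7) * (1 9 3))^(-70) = (0 1 3)(2 5)(7 9)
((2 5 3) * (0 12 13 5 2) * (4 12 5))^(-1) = (0 3 5)(4 13 12)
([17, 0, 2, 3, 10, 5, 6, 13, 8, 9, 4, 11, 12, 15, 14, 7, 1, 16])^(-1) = [1, 16, 2, 3, 10, 5, 6, 15, 8, 9, 4, 11, 12, 7, 14, 13, 17, 0]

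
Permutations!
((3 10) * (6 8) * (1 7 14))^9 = ((1 7 14)(3 10)(6 8))^9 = (14)(3 10)(6 8)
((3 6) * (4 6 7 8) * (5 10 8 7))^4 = (3 4 10)(5 6 8)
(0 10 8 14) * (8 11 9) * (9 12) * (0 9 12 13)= (0 10 11 13)(8 14 9)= [10, 1, 2, 3, 4, 5, 6, 7, 14, 8, 11, 13, 12, 0, 9]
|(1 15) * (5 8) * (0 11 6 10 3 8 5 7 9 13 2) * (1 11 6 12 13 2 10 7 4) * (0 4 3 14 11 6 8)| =105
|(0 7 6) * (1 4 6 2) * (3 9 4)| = |(0 7 2 1 3 9 4 6)| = 8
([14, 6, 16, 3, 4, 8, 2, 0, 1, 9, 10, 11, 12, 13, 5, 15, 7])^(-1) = [7, 8, 6, 3, 4, 14, 1, 16, 5, 9, 10, 11, 12, 13, 0, 15, 2]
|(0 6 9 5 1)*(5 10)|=6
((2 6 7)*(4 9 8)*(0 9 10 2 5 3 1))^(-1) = (0 1 3 5 7 6 2 10 4 8 9)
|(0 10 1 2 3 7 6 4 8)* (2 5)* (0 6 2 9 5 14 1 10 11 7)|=|(0 11 7 2 3)(1 14)(4 8 6)(5 9)|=30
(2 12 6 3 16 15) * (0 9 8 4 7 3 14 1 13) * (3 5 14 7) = [9, 13, 12, 16, 3, 14, 7, 5, 4, 8, 10, 11, 6, 0, 1, 2, 15] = (0 9 8 4 3 16 15 2 12 6 7 5 14 1 13)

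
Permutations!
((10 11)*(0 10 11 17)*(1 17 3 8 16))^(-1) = (0 17 1 16 8 3 10)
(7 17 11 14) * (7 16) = (7 17 11 14 16) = [0, 1, 2, 3, 4, 5, 6, 17, 8, 9, 10, 14, 12, 13, 16, 15, 7, 11]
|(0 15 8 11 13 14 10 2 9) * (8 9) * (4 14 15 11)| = |(0 11 13 15 9)(2 8 4 14 10)| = 5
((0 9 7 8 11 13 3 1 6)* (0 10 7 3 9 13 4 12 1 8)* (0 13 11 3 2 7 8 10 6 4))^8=(13)(1 12 4)(3 8 10)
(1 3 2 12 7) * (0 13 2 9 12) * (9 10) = (0 13 2)(1 3 10 9 12 7) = [13, 3, 0, 10, 4, 5, 6, 1, 8, 12, 9, 11, 7, 2]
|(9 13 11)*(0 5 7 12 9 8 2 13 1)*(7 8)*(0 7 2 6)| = |(0 5 8 6)(1 7 12 9)(2 13 11)| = 12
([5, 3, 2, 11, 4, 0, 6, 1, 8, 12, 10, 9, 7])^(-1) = [5, 7, 2, 1, 4, 0, 6, 12, 8, 11, 10, 3, 9]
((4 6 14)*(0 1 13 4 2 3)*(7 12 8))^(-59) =(0 14 13 3 6 1 2 4)(7 12 8)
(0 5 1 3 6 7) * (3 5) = (0 3 6 7)(1 5) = [3, 5, 2, 6, 4, 1, 7, 0]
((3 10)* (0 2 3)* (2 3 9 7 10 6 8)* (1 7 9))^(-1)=(0 10 7 1 2 8 6 3)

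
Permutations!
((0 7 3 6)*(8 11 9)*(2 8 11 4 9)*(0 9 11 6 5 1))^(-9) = ((0 7 3 5 1)(2 8 4 11)(6 9))^(-9) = (0 7 3 5 1)(2 11 4 8)(6 9)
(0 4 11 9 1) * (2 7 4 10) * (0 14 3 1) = (0 10 2 7 4 11 9)(1 14 3) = [10, 14, 7, 1, 11, 5, 6, 4, 8, 0, 2, 9, 12, 13, 3]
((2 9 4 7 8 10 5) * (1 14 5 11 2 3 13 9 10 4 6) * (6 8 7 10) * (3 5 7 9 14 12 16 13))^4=(1 14 4 6 13 8 2 16 9 11 12 7 10)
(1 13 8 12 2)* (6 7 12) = (1 13 8 6 7 12 2) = [0, 13, 1, 3, 4, 5, 7, 12, 6, 9, 10, 11, 2, 8]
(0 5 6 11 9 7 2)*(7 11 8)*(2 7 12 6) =(0 5 2)(6 8 12)(9 11) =[5, 1, 0, 3, 4, 2, 8, 7, 12, 11, 10, 9, 6]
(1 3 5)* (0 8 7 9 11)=(0 8 7 9 11)(1 3 5)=[8, 3, 2, 5, 4, 1, 6, 9, 7, 11, 10, 0]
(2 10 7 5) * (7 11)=[0, 1, 10, 3, 4, 2, 6, 5, 8, 9, 11, 7]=(2 10 11 7 5)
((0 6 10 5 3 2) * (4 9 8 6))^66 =(0 8 5)(2 9 10)(3 4 6)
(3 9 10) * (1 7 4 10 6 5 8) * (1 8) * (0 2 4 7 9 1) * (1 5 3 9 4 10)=(0 2 10 9 6 3 5)(1 4)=[2, 4, 10, 5, 1, 0, 3, 7, 8, 6, 9]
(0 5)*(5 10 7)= [10, 1, 2, 3, 4, 0, 6, 5, 8, 9, 7]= (0 10 7 5)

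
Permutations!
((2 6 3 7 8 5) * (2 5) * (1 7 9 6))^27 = (9)(1 2 8 7)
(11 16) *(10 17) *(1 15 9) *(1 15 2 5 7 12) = [0, 2, 5, 3, 4, 7, 6, 12, 8, 15, 17, 16, 1, 13, 14, 9, 11, 10] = (1 2 5 7 12)(9 15)(10 17)(11 16)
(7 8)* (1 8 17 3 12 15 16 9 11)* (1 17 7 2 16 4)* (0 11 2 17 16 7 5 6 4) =[11, 8, 7, 12, 1, 6, 4, 5, 17, 2, 10, 16, 15, 13, 14, 0, 9, 3] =(0 11 16 9 2 7 5 6 4 1 8 17 3 12 15)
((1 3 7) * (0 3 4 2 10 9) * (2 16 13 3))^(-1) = (0 9 10 2)(1 7 3 13 16 4)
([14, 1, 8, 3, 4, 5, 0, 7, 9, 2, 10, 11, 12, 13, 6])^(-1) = [6, 1, 9, 3, 4, 5, 14, 7, 2, 8, 10, 11, 12, 13, 0]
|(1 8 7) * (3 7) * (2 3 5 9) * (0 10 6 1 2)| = 21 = |(0 10 6 1 8 5 9)(2 3 7)|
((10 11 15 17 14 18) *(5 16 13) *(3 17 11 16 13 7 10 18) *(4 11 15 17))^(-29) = ((18)(3 4 11 17 14)(5 13)(7 10 16))^(-29) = (18)(3 4 11 17 14)(5 13)(7 10 16)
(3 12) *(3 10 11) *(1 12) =(1 12 10 11 3) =[0, 12, 2, 1, 4, 5, 6, 7, 8, 9, 11, 3, 10]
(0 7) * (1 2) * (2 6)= (0 7)(1 6 2)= [7, 6, 1, 3, 4, 5, 2, 0]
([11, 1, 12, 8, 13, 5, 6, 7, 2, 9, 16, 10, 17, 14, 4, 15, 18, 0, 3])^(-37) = (0 16 8 17 10 3 12 11 18 2)(4 14 13)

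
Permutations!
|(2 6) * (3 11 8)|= 6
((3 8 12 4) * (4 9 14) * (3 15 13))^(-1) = ((3 8 12 9 14 4 15 13))^(-1) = (3 13 15 4 14 9 12 8)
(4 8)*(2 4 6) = [0, 1, 4, 3, 8, 5, 2, 7, 6] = (2 4 8 6)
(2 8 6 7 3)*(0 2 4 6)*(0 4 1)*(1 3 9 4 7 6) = (0 2 8 7 9 4 1) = [2, 0, 8, 3, 1, 5, 6, 9, 7, 4]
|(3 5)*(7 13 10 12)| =4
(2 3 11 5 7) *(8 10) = (2 3 11 5 7)(8 10) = [0, 1, 3, 11, 4, 7, 6, 2, 10, 9, 8, 5]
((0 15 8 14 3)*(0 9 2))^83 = ((0 15 8 14 3 9 2))^83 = (0 2 9 3 14 8 15)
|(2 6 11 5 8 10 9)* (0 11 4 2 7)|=|(0 11 5 8 10 9 7)(2 6 4)|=21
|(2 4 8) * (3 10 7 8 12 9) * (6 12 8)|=|(2 4 8)(3 10 7 6 12 9)|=6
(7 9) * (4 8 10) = [0, 1, 2, 3, 8, 5, 6, 9, 10, 7, 4] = (4 8 10)(7 9)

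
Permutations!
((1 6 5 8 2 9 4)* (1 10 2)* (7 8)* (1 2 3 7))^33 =(2 7 10 9 8 3 4)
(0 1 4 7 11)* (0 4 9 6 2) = (0 1 9 6 2)(4 7 11) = [1, 9, 0, 3, 7, 5, 2, 11, 8, 6, 10, 4]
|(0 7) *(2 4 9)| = 6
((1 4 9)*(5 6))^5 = (1 9 4)(5 6)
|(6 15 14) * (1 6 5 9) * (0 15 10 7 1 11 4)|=28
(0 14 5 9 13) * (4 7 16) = (0 14 5 9 13)(4 7 16) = [14, 1, 2, 3, 7, 9, 6, 16, 8, 13, 10, 11, 12, 0, 5, 15, 4]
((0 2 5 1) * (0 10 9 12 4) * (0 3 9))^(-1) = (0 10 1 5 2)(3 4 12 9)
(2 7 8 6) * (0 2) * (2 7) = (0 7 8 6) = [7, 1, 2, 3, 4, 5, 0, 8, 6]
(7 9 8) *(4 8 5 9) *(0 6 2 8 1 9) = (0 6 2 8 7 4 1 9 5) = [6, 9, 8, 3, 1, 0, 2, 4, 7, 5]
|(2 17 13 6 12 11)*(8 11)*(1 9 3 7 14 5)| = |(1 9 3 7 14 5)(2 17 13 6 12 8 11)| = 42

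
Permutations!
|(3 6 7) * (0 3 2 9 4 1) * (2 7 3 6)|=7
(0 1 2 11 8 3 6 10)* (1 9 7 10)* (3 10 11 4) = (0 9 7 11 8 10)(1 2 4 3 6) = [9, 2, 4, 6, 3, 5, 1, 11, 10, 7, 0, 8]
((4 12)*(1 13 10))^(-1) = ((1 13 10)(4 12))^(-1) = (1 10 13)(4 12)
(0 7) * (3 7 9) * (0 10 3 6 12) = (0 9 6 12)(3 7 10) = [9, 1, 2, 7, 4, 5, 12, 10, 8, 6, 3, 11, 0]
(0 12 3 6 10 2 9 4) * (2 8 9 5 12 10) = [10, 1, 5, 6, 0, 12, 2, 7, 9, 4, 8, 11, 3] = (0 10 8 9 4)(2 5 12 3 6)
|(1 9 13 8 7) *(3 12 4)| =|(1 9 13 8 7)(3 12 4)| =15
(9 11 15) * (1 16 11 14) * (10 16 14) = (1 14)(9 10 16 11 15) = [0, 14, 2, 3, 4, 5, 6, 7, 8, 10, 16, 15, 12, 13, 1, 9, 11]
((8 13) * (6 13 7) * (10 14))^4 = (14)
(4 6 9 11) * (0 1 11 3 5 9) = (0 1 11 4 6)(3 5 9) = [1, 11, 2, 5, 6, 9, 0, 7, 8, 3, 10, 4]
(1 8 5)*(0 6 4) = (0 6 4)(1 8 5) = [6, 8, 2, 3, 0, 1, 4, 7, 5]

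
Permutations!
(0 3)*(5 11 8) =(0 3)(5 11 8) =[3, 1, 2, 0, 4, 11, 6, 7, 5, 9, 10, 8]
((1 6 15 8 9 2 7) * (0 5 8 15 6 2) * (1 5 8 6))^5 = ((15)(0 8 9)(1 2 7 5 6))^5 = (15)(0 9 8)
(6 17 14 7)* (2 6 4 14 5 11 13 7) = (2 6 17 5 11 13 7 4 14) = [0, 1, 6, 3, 14, 11, 17, 4, 8, 9, 10, 13, 12, 7, 2, 15, 16, 5]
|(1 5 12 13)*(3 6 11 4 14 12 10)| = |(1 5 10 3 6 11 4 14 12 13)| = 10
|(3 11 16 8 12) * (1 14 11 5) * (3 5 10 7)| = 21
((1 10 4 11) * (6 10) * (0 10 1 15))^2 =(0 4 15 10 11)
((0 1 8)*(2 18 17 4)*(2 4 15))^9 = (2 18 17 15)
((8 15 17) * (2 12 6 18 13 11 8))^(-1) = ((2 12 6 18 13 11 8 15 17))^(-1) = (2 17 15 8 11 13 18 6 12)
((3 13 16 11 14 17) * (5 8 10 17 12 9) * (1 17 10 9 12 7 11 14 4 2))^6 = (1 7 3 4 16)(2 14 17 11 13)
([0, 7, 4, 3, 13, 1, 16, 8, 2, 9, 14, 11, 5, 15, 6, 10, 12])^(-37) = [0, 8, 13, 3, 15, 7, 12, 2, 4, 9, 6, 11, 1, 10, 16, 14, 5]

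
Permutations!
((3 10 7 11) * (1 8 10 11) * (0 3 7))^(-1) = (0 10 8 1 7 11 3)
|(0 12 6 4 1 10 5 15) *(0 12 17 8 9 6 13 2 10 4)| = 30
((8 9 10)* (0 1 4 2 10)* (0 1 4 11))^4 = ((0 4 2 10 8 9 1 11))^4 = (0 8)(1 2)(4 9)(10 11)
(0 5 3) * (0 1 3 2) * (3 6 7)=(0 5 2)(1 6 7 3)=[5, 6, 0, 1, 4, 2, 7, 3]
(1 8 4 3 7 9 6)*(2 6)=(1 8 4 3 7 9 2 6)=[0, 8, 6, 7, 3, 5, 1, 9, 4, 2]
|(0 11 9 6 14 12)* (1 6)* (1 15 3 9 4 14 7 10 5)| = |(0 11 4 14 12)(1 6 7 10 5)(3 9 15)| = 15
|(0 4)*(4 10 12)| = 4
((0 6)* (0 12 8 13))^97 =(0 12 13 6 8)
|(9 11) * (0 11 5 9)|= |(0 11)(5 9)|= 2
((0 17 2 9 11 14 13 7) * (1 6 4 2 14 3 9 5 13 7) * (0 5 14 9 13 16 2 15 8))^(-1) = ((0 17 9 11 3 13 1 6 4 15 8)(2 14 7 5 16))^(-1) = (0 8 15 4 6 1 13 3 11 9 17)(2 16 5 7 14)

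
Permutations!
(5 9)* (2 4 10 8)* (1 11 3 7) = (1 11 3 7)(2 4 10 8)(5 9) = [0, 11, 4, 7, 10, 9, 6, 1, 2, 5, 8, 3]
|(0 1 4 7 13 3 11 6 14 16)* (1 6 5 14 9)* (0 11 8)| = 36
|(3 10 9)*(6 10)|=4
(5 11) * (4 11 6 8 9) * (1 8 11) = (1 8 9 4)(5 6 11) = [0, 8, 2, 3, 1, 6, 11, 7, 9, 4, 10, 5]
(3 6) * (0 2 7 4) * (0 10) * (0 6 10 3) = (0 2 7 4 3 10 6) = [2, 1, 7, 10, 3, 5, 0, 4, 8, 9, 6]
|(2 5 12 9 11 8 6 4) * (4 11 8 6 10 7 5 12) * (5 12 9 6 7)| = 12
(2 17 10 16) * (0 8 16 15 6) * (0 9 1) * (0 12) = (0 8 16 2 17 10 15 6 9 1 12) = [8, 12, 17, 3, 4, 5, 9, 7, 16, 1, 15, 11, 0, 13, 14, 6, 2, 10]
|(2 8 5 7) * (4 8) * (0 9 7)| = |(0 9 7 2 4 8 5)| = 7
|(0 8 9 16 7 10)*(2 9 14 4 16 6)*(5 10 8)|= |(0 5 10)(2 9 6)(4 16 7 8 14)|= 15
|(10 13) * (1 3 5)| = 6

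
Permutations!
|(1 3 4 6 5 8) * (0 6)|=7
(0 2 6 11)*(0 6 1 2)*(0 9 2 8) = (0 9 2 1 8)(6 11) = [9, 8, 1, 3, 4, 5, 11, 7, 0, 2, 10, 6]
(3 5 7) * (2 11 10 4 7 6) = (2 11 10 4 7 3 5 6) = [0, 1, 11, 5, 7, 6, 2, 3, 8, 9, 4, 10]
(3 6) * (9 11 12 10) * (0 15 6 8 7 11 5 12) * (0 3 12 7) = [15, 1, 2, 8, 4, 7, 12, 11, 0, 5, 9, 3, 10, 13, 14, 6] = (0 15 6 12 10 9 5 7 11 3 8)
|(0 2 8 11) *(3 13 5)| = 12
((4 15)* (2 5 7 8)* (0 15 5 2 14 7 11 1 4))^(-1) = ((0 15)(1 4 5 11)(7 8 14))^(-1) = (0 15)(1 11 5 4)(7 14 8)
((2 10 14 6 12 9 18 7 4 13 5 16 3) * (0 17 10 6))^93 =((0 17 10 14)(2 6 12 9 18 7 4 13 5 16 3))^93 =(0 17 10 14)(2 7 3 18 16 9 5 12 13 6 4)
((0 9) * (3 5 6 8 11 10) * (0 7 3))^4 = (0 5 10 3 11 7 8 9 6)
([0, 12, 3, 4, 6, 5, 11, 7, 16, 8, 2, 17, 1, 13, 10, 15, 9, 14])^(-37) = [0, 12, 6, 11, 17, 5, 14, 7, 9, 16, 4, 10, 1, 13, 3, 15, 8, 2]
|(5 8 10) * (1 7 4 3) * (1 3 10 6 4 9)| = 15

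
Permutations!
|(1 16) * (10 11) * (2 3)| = |(1 16)(2 3)(10 11)| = 2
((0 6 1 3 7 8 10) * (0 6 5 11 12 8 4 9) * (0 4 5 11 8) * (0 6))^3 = (0 6 7 10 12 3 8 11 1 5)(4 9)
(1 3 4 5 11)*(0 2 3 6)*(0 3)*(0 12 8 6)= [2, 0, 12, 4, 5, 11, 3, 7, 6, 9, 10, 1, 8]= (0 2 12 8 6 3 4 5 11 1)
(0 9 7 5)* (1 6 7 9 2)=[2, 6, 1, 3, 4, 0, 7, 5, 8, 9]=(9)(0 2 1 6 7 5)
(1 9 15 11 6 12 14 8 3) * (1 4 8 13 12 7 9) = (3 4 8)(6 7 9 15 11)(12 14 13) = [0, 1, 2, 4, 8, 5, 7, 9, 3, 15, 10, 6, 14, 12, 13, 11]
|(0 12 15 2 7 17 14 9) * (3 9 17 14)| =9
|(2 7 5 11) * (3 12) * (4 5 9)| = |(2 7 9 4 5 11)(3 12)| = 6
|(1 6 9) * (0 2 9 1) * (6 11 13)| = 12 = |(0 2 9)(1 11 13 6)|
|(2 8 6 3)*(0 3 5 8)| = |(0 3 2)(5 8 6)| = 3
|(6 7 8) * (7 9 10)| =5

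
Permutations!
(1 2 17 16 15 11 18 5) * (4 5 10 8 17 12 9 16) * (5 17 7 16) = [0, 2, 12, 3, 17, 1, 6, 16, 7, 5, 8, 18, 9, 13, 14, 11, 15, 4, 10] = (1 2 12 9 5)(4 17)(7 16 15 11 18 10 8)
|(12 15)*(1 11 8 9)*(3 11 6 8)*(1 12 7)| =|(1 6 8 9 12 15 7)(3 11)| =14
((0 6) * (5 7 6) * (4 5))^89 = (0 6 7 5 4)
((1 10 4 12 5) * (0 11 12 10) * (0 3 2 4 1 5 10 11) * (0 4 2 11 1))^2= ((0 4 1 3 11 12 10))^2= (0 1 11 10 4 3 12)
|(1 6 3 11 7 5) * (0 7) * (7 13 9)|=|(0 13 9 7 5 1 6 3 11)|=9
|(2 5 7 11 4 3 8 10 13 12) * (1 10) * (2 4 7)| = |(1 10 13 12 4 3 8)(2 5)(7 11)| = 14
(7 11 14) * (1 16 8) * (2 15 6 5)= (1 16 8)(2 15 6 5)(7 11 14)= [0, 16, 15, 3, 4, 2, 5, 11, 1, 9, 10, 14, 12, 13, 7, 6, 8]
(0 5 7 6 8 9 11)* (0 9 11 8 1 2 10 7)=(0 5)(1 2 10 7 6)(8 11 9)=[5, 2, 10, 3, 4, 0, 1, 6, 11, 8, 7, 9]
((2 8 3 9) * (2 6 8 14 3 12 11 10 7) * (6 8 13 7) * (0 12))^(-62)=((0 12 11 10 6 13 7 2 14 3 9 8))^(-62)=(0 9 14 7 6 11)(2 13 10 12 8 3)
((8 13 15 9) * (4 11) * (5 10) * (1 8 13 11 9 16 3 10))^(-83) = ((1 8 11 4 9 13 15 16 3 10 5))^(-83) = (1 13 5 9 10 4 3 11 16 8 15)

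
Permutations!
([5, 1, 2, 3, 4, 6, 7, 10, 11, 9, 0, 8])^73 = [7, 1, 2, 3, 4, 10, 0, 5, 11, 9, 6, 8]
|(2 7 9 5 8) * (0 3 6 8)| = |(0 3 6 8 2 7 9 5)| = 8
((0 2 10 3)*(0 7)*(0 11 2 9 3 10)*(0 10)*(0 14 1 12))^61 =(0 9 3 7 11 2 10 14 1 12)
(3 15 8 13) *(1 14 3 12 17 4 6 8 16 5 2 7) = (1 14 3 15 16 5 2 7)(4 6 8 13 12 17) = [0, 14, 7, 15, 6, 2, 8, 1, 13, 9, 10, 11, 17, 12, 3, 16, 5, 4]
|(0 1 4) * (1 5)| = 4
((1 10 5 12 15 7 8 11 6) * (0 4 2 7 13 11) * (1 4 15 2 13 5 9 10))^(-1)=(0 8 7 2 12 5 15)(4 6 11 13)(9 10)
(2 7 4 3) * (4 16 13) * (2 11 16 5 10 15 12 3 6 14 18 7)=(3 11 16 13 4 6 14 18 7 5 10 15 12)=[0, 1, 2, 11, 6, 10, 14, 5, 8, 9, 15, 16, 3, 4, 18, 12, 13, 17, 7]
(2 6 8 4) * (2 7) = (2 6 8 4 7) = [0, 1, 6, 3, 7, 5, 8, 2, 4]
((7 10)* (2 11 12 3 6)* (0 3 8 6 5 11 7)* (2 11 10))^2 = (0 5)(3 10)(6 12)(8 11)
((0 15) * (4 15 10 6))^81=(0 10 6 4 15)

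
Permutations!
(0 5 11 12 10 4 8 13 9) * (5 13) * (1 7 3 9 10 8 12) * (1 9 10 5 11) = (0 13 5 1 7 3 10 4 12 8 11 9) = [13, 7, 2, 10, 12, 1, 6, 3, 11, 0, 4, 9, 8, 5]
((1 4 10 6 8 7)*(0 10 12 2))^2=(0 6 7 4 2 10 8 1 12)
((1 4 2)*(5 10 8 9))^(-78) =((1 4 2)(5 10 8 9))^(-78) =(5 8)(9 10)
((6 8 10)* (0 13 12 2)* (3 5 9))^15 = (0 2 12 13)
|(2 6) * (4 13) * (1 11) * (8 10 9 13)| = |(1 11)(2 6)(4 8 10 9 13)| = 10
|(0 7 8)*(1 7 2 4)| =6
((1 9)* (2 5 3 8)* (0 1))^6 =((0 1 9)(2 5 3 8))^6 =(9)(2 3)(5 8)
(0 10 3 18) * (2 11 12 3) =(0 10 2 11 12 3 18) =[10, 1, 11, 18, 4, 5, 6, 7, 8, 9, 2, 12, 3, 13, 14, 15, 16, 17, 0]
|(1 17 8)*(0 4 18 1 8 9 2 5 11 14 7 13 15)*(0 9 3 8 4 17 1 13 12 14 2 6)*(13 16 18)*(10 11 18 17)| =15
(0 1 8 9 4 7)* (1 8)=(0 8 9 4 7)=[8, 1, 2, 3, 7, 5, 6, 0, 9, 4]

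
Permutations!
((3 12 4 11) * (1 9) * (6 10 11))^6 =((1 9)(3 12 4 6 10 11))^6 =(12)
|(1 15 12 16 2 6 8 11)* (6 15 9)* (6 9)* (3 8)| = |(1 6 3 8 11)(2 15 12 16)| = 20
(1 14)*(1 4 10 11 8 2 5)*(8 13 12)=(1 14 4 10 11 13 12 8 2 5)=[0, 14, 5, 3, 10, 1, 6, 7, 2, 9, 11, 13, 8, 12, 4]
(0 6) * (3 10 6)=(0 3 10 6)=[3, 1, 2, 10, 4, 5, 0, 7, 8, 9, 6]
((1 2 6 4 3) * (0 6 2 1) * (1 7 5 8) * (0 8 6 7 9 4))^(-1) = (0 6 5 7)(1 8 3 4 9)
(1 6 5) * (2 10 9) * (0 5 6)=(0 5 1)(2 10 9)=[5, 0, 10, 3, 4, 1, 6, 7, 8, 2, 9]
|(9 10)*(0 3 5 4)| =|(0 3 5 4)(9 10)| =4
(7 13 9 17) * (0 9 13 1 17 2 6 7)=(0 9 2 6 7 1 17)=[9, 17, 6, 3, 4, 5, 7, 1, 8, 2, 10, 11, 12, 13, 14, 15, 16, 0]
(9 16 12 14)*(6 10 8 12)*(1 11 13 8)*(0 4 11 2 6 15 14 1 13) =(0 4 11)(1 2 6 10 13 8 12)(9 16 15 14) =[4, 2, 6, 3, 11, 5, 10, 7, 12, 16, 13, 0, 1, 8, 9, 14, 15]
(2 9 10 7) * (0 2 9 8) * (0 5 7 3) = [2, 1, 8, 0, 4, 7, 6, 9, 5, 10, 3] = (0 2 8 5 7 9 10 3)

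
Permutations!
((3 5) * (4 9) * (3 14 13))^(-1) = ((3 5 14 13)(4 9))^(-1) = (3 13 14 5)(4 9)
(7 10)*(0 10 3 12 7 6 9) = (0 10 6 9)(3 12 7) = [10, 1, 2, 12, 4, 5, 9, 3, 8, 0, 6, 11, 7]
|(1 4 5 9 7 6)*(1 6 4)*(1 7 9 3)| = 5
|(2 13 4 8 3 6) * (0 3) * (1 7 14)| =21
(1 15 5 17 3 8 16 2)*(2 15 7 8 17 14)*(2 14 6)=(1 7 8 16 15 5 6 2)(3 17)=[0, 7, 1, 17, 4, 6, 2, 8, 16, 9, 10, 11, 12, 13, 14, 5, 15, 3]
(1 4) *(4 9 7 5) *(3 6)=(1 9 7 5 4)(3 6)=[0, 9, 2, 6, 1, 4, 3, 5, 8, 7]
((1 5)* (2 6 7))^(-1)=(1 5)(2 7 6)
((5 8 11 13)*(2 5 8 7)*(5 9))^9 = ((2 9 5 7)(8 11 13))^9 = (13)(2 9 5 7)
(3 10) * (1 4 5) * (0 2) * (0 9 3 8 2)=[0, 4, 9, 10, 5, 1, 6, 7, 2, 3, 8]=(1 4 5)(2 9 3 10 8)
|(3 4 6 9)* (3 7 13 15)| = |(3 4 6 9 7 13 15)| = 7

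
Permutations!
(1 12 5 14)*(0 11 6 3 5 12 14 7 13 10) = (0 11 6 3 5 7 13 10)(1 14) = [11, 14, 2, 5, 4, 7, 3, 13, 8, 9, 0, 6, 12, 10, 1]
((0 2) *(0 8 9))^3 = ((0 2 8 9))^3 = (0 9 8 2)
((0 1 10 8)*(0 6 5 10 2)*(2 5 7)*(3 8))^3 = (0 10 6)(1 3 7)(2 5 8)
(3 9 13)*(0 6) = (0 6)(3 9 13) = [6, 1, 2, 9, 4, 5, 0, 7, 8, 13, 10, 11, 12, 3]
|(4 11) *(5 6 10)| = |(4 11)(5 6 10)| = 6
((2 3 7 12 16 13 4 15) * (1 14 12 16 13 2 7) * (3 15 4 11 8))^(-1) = (1 3 8 11 13 12 14)(2 16 7 15)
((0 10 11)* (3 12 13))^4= ((0 10 11)(3 12 13))^4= (0 10 11)(3 12 13)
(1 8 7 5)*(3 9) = [0, 8, 2, 9, 4, 1, 6, 5, 7, 3] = (1 8 7 5)(3 9)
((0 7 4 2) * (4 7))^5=(7)(0 2 4)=((7)(0 4 2))^5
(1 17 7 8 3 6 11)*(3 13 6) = (1 17 7 8 13 6 11) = [0, 17, 2, 3, 4, 5, 11, 8, 13, 9, 10, 1, 12, 6, 14, 15, 16, 7]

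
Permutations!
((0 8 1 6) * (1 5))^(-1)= (0 6 1 5 8)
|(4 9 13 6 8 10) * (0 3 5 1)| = |(0 3 5 1)(4 9 13 6 8 10)| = 12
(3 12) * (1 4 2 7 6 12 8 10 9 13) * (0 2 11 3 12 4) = (0 2 7 6 4 11 3 8 10 9 13 1) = [2, 0, 7, 8, 11, 5, 4, 6, 10, 13, 9, 3, 12, 1]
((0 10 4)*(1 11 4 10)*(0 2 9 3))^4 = ((0 1 11 4 2 9 3))^4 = (0 2 1 9 11 3 4)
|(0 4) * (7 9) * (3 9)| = 6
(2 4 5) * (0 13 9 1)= (0 13 9 1)(2 4 5)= [13, 0, 4, 3, 5, 2, 6, 7, 8, 1, 10, 11, 12, 9]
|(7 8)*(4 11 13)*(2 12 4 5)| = 6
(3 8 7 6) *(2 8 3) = (2 8 7 6) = [0, 1, 8, 3, 4, 5, 2, 6, 7]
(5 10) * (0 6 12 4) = (0 6 12 4)(5 10) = [6, 1, 2, 3, 0, 10, 12, 7, 8, 9, 5, 11, 4]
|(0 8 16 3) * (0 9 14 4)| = 7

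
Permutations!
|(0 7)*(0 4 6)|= 4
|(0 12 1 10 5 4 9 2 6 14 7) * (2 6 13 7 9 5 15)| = |(0 12 1 10 15 2 13 7)(4 5)(6 14 9)| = 24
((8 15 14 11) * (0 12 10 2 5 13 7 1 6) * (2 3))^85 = (0 5)(1 3)(2 6)(7 10)(8 15 14 11)(12 13)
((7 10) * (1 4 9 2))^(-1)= (1 2 9 4)(7 10)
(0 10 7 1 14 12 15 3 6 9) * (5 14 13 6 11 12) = (0 10 7 1 13 6 9)(3 11 12 15)(5 14) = [10, 13, 2, 11, 4, 14, 9, 1, 8, 0, 7, 12, 15, 6, 5, 3]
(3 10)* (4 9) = (3 10)(4 9) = [0, 1, 2, 10, 9, 5, 6, 7, 8, 4, 3]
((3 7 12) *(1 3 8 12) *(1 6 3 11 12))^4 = ((1 11 12 8)(3 7 6))^4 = (12)(3 7 6)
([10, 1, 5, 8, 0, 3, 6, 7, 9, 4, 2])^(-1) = [4, 1, 10, 5, 9, 2, 6, 7, 3, 8, 0]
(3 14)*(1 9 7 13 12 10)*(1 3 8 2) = [0, 9, 1, 14, 4, 5, 6, 13, 2, 7, 3, 11, 10, 12, 8] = (1 9 7 13 12 10 3 14 8 2)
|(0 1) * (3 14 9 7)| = 4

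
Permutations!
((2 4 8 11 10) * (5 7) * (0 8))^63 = ((0 8 11 10 2 4)(5 7))^63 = (0 10)(2 8)(4 11)(5 7)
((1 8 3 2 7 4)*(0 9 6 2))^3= (0 2 1)(3 6 4)(7 8 9)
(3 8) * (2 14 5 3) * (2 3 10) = (2 14 5 10)(3 8) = [0, 1, 14, 8, 4, 10, 6, 7, 3, 9, 2, 11, 12, 13, 5]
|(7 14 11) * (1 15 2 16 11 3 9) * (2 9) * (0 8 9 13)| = |(0 8 9 1 15 13)(2 16 11 7 14 3)| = 6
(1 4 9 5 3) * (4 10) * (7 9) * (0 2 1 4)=(0 2 1 10)(3 4 7 9 5)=[2, 10, 1, 4, 7, 3, 6, 9, 8, 5, 0]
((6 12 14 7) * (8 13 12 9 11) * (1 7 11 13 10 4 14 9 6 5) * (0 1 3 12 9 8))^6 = (0 8 1 10 7 4 5 14 3 11 12)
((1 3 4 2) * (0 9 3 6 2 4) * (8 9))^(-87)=(0 8 9 3)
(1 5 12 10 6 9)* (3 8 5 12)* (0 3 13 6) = [3, 12, 2, 8, 4, 13, 9, 7, 5, 1, 0, 11, 10, 6] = (0 3 8 5 13 6 9 1 12 10)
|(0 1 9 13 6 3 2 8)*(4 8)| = 9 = |(0 1 9 13 6 3 2 4 8)|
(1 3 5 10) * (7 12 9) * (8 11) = (1 3 5 10)(7 12 9)(8 11) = [0, 3, 2, 5, 4, 10, 6, 12, 11, 7, 1, 8, 9]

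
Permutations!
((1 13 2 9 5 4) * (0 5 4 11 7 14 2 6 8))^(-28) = (0 1 14)(2 5 13)(4 7 8)(6 9 11)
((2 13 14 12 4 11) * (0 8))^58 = (2 4 14)(11 12 13)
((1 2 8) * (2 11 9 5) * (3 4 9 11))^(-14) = (11)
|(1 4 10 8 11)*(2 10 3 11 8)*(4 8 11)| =6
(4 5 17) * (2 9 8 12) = [0, 1, 9, 3, 5, 17, 6, 7, 12, 8, 10, 11, 2, 13, 14, 15, 16, 4] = (2 9 8 12)(4 5 17)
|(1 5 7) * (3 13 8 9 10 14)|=|(1 5 7)(3 13 8 9 10 14)|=6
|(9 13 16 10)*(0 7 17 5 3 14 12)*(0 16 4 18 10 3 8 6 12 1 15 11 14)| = 180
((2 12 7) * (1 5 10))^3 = ((1 5 10)(2 12 7))^3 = (12)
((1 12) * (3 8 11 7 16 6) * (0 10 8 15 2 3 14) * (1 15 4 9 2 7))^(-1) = ((0 10 8 11 1 12 15 7 16 6 14)(2 3 4 9))^(-1) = (0 14 6 16 7 15 12 1 11 8 10)(2 9 4 3)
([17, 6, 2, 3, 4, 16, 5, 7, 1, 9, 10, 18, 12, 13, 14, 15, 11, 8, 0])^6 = (0 16 1)(5 8 18)(6 17 11)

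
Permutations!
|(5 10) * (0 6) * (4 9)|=2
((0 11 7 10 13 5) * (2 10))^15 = ((0 11 7 2 10 13 5))^15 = (0 11 7 2 10 13 5)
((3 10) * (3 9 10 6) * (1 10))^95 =((1 10 9)(3 6))^95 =(1 9 10)(3 6)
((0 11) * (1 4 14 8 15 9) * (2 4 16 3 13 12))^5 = (0 11)(1 2 9 12 15 13 8 3 14 16 4)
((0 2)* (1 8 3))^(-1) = (0 2)(1 3 8)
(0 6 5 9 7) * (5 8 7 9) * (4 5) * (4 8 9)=(0 6 9 4 5 8 7)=[6, 1, 2, 3, 5, 8, 9, 0, 7, 4]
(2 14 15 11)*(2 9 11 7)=(2 14 15 7)(9 11)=[0, 1, 14, 3, 4, 5, 6, 2, 8, 11, 10, 9, 12, 13, 15, 7]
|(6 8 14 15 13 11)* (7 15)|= 7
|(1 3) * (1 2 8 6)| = 5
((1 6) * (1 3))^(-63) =((1 6 3))^(-63) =(6)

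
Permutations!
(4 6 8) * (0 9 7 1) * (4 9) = (0 4 6 8 9 7 1) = [4, 0, 2, 3, 6, 5, 8, 1, 9, 7]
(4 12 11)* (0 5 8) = (0 5 8)(4 12 11) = [5, 1, 2, 3, 12, 8, 6, 7, 0, 9, 10, 4, 11]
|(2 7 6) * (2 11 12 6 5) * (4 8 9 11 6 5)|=|(2 7 4 8 9 11 12 5)|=8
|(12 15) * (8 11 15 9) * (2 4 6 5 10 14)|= 30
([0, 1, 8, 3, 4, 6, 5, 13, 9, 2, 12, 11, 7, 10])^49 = (2 8 9)(5 6)(7 13 10 12)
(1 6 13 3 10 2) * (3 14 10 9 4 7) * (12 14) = [0, 6, 1, 9, 7, 5, 13, 3, 8, 4, 2, 11, 14, 12, 10] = (1 6 13 12 14 10 2)(3 9 4 7)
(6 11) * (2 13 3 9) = (2 13 3 9)(6 11) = [0, 1, 13, 9, 4, 5, 11, 7, 8, 2, 10, 6, 12, 3]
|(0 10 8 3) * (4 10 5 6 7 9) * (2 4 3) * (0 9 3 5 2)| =|(0 2 4 10 8)(3 9 5 6 7)| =5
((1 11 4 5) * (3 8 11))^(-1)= (1 5 4 11 8 3)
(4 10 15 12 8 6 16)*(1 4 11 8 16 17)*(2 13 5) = (1 4 10 15 12 16 11 8 6 17)(2 13 5) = [0, 4, 13, 3, 10, 2, 17, 7, 6, 9, 15, 8, 16, 5, 14, 12, 11, 1]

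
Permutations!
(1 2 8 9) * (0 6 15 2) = (0 6 15 2 8 9 1) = [6, 0, 8, 3, 4, 5, 15, 7, 9, 1, 10, 11, 12, 13, 14, 2]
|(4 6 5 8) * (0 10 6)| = 6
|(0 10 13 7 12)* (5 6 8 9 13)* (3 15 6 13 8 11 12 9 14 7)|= |(0 10 5 13 3 15 6 11 12)(7 9 8 14)|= 36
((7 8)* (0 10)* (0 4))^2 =(0 4 10)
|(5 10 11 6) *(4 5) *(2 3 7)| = |(2 3 7)(4 5 10 11 6)| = 15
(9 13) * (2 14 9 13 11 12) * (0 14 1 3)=(0 14 9 11 12 2 1 3)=[14, 3, 1, 0, 4, 5, 6, 7, 8, 11, 10, 12, 2, 13, 9]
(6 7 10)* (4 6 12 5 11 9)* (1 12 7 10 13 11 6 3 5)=[0, 12, 2, 5, 3, 6, 10, 13, 8, 4, 7, 9, 1, 11]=(1 12)(3 5 6 10 7 13 11 9 4)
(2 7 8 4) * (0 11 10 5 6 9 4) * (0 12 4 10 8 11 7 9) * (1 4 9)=[7, 4, 1, 3, 2, 6, 0, 11, 12, 10, 5, 8, 9]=(0 7 11 8 12 9 10 5 6)(1 4 2)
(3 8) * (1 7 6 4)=(1 7 6 4)(3 8)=[0, 7, 2, 8, 1, 5, 4, 6, 3]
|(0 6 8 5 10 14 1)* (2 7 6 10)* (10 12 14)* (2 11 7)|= 20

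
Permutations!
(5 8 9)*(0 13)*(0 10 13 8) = (0 8 9 5)(10 13) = [8, 1, 2, 3, 4, 0, 6, 7, 9, 5, 13, 11, 12, 10]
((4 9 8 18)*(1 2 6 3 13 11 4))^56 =((1 2 6 3 13 11 4 9 8 18))^56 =(1 4 6 8 13)(2 9 3 18 11)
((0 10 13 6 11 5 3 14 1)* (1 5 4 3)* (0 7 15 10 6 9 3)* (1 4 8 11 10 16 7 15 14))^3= (0 13 1 7 4 10 3 16 5 6 9 15 14)(8 11)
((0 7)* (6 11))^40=(11)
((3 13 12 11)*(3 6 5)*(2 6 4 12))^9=(2 13 3 5 6)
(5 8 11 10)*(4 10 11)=(11)(4 10 5 8)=[0, 1, 2, 3, 10, 8, 6, 7, 4, 9, 5, 11]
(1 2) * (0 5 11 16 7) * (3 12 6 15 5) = [3, 2, 1, 12, 4, 11, 15, 0, 8, 9, 10, 16, 6, 13, 14, 5, 7] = (0 3 12 6 15 5 11 16 7)(1 2)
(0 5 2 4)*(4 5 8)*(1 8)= (0 1 8 4)(2 5)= [1, 8, 5, 3, 0, 2, 6, 7, 4]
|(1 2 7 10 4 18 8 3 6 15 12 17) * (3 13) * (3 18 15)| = |(1 2 7 10 4 15 12 17)(3 6)(8 13 18)| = 24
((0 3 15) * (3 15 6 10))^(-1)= ((0 15)(3 6 10))^(-1)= (0 15)(3 10 6)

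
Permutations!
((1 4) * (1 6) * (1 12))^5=((1 4 6 12))^5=(1 4 6 12)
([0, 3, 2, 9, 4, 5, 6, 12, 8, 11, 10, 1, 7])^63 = (1 11 9 3)(7 12)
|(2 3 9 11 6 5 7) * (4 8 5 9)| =6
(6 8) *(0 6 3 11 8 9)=[6, 1, 2, 11, 4, 5, 9, 7, 3, 0, 10, 8]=(0 6 9)(3 11 8)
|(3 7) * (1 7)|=|(1 7 3)|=3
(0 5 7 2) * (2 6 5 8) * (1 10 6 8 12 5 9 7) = (0 12 5 1 10 6 9 7 8 2) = [12, 10, 0, 3, 4, 1, 9, 8, 2, 7, 6, 11, 5]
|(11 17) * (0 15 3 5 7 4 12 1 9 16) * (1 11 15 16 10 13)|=8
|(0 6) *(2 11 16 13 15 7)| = |(0 6)(2 11 16 13 15 7)| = 6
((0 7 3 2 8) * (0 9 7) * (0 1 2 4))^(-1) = ((0 1 2 8 9 7 3 4))^(-1) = (0 4 3 7 9 8 2 1)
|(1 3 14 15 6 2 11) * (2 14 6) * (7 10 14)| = |(1 3 6 7 10 14 15 2 11)| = 9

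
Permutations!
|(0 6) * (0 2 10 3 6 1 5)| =12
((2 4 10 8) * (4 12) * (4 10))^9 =((2 12 10 8))^9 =(2 12 10 8)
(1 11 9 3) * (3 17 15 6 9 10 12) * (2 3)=[0, 11, 3, 1, 4, 5, 9, 7, 8, 17, 12, 10, 2, 13, 14, 6, 16, 15]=(1 11 10 12 2 3)(6 9 17 15)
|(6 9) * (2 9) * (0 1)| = 6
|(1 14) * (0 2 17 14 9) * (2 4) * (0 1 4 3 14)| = |(0 3 14 4 2 17)(1 9)| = 6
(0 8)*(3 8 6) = (0 6 3 8) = [6, 1, 2, 8, 4, 5, 3, 7, 0]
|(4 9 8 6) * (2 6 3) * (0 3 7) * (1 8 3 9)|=9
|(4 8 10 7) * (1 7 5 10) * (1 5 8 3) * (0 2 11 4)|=21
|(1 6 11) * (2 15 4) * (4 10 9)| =|(1 6 11)(2 15 10 9 4)| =15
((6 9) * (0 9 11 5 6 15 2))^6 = (0 15)(2 9)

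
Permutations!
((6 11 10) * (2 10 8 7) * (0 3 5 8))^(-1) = (0 11 6 10 2 7 8 5 3)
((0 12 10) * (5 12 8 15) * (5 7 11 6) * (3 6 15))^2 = (0 3 5 10 8 6 12)(7 15 11)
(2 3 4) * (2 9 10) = (2 3 4 9 10) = [0, 1, 3, 4, 9, 5, 6, 7, 8, 10, 2]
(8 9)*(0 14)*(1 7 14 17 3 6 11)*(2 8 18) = [17, 7, 8, 6, 4, 5, 11, 14, 9, 18, 10, 1, 12, 13, 0, 15, 16, 3, 2] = (0 17 3 6 11 1 7 14)(2 8 9 18)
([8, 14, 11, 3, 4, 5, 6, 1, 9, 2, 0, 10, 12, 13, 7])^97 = [8, 14, 11, 3, 4, 5, 6, 1, 9, 2, 0, 10, 12, 13, 7]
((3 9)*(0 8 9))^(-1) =((0 8 9 3))^(-1) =(0 3 9 8)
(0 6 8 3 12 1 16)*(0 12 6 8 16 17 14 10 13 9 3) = (0 8)(1 17 14 10 13 9 3 6 16 12) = [8, 17, 2, 6, 4, 5, 16, 7, 0, 3, 13, 11, 1, 9, 10, 15, 12, 14]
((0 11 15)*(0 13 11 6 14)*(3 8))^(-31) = ((0 6 14)(3 8)(11 15 13))^(-31) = (0 14 6)(3 8)(11 13 15)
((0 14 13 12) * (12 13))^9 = ((0 14 12))^9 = (14)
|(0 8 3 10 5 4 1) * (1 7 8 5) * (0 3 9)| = 6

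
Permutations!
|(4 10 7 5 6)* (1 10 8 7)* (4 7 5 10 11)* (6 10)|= 6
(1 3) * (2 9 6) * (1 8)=[0, 3, 9, 8, 4, 5, 2, 7, 1, 6]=(1 3 8)(2 9 6)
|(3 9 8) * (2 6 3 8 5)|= |(2 6 3 9 5)|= 5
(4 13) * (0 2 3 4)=[2, 1, 3, 4, 13, 5, 6, 7, 8, 9, 10, 11, 12, 0]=(0 2 3 4 13)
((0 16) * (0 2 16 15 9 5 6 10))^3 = (0 5)(2 16)(6 15)(9 10)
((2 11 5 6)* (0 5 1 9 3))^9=(0 5 6 2 11 1 9 3)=((0 5 6 2 11 1 9 3))^9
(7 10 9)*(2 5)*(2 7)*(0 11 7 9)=(0 11 7 10)(2 5 9)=[11, 1, 5, 3, 4, 9, 6, 10, 8, 2, 0, 7]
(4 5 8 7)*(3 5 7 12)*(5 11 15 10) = (3 11 15 10 5 8 12)(4 7) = [0, 1, 2, 11, 7, 8, 6, 4, 12, 9, 5, 15, 3, 13, 14, 10]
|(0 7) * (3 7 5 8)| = |(0 5 8 3 7)| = 5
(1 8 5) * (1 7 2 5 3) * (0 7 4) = (0 7 2 5 4)(1 8 3) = [7, 8, 5, 1, 0, 4, 6, 2, 3]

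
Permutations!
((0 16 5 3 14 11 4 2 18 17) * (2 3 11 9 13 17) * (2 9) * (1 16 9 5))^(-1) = ((0 9 13 17)(1 16)(2 18 5 11 4 3 14))^(-1) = (0 17 13 9)(1 16)(2 14 3 4 11 5 18)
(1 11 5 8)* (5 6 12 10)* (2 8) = (1 11 6 12 10 5 2 8) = [0, 11, 8, 3, 4, 2, 12, 7, 1, 9, 5, 6, 10]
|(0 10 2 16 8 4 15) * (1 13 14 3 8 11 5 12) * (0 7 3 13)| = 40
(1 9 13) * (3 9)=[0, 3, 2, 9, 4, 5, 6, 7, 8, 13, 10, 11, 12, 1]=(1 3 9 13)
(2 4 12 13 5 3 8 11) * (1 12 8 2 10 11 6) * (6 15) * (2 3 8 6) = (1 12 13 5 8 15 2 4 6)(10 11) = [0, 12, 4, 3, 6, 8, 1, 7, 15, 9, 11, 10, 13, 5, 14, 2]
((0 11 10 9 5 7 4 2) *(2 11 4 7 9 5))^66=(0 10 2 11 9 4 5)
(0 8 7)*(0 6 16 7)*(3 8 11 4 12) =(0 11 4 12 3 8)(6 16 7) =[11, 1, 2, 8, 12, 5, 16, 6, 0, 9, 10, 4, 3, 13, 14, 15, 7]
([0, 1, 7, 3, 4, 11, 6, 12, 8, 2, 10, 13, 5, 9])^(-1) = [0, 1, 9, 3, 4, 12, 6, 2, 8, 13, 10, 5, 7, 11]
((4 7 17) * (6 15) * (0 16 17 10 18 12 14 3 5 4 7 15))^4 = ((0 16 17 7 10 18 12 14 3 5 4 15 6))^4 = (0 10 3 6 7 14 15 17 12 4 16 18 5)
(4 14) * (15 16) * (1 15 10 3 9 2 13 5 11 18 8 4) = (1 15 16 10 3 9 2 13 5 11 18 8 4 14) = [0, 15, 13, 9, 14, 11, 6, 7, 4, 2, 3, 18, 12, 5, 1, 16, 10, 17, 8]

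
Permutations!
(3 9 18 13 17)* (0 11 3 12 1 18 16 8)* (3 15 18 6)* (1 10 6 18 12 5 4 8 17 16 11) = (0 1 18 13 16 17 5 4 8)(3 9 11 15 12 10 6) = [1, 18, 2, 9, 8, 4, 3, 7, 0, 11, 6, 15, 10, 16, 14, 12, 17, 5, 13]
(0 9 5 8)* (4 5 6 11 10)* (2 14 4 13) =(0 9 6 11 10 13 2 14 4 5 8) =[9, 1, 14, 3, 5, 8, 11, 7, 0, 6, 13, 10, 12, 2, 4]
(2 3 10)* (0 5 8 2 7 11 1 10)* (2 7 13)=[5, 10, 3, 0, 4, 8, 6, 11, 7, 9, 13, 1, 12, 2]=(0 5 8 7 11 1 10 13 2 3)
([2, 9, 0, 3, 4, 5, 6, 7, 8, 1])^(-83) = (0 2)(1 9)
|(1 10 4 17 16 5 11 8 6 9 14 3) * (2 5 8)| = 30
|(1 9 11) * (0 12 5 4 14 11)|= 8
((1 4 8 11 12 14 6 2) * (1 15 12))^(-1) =((1 4 8 11)(2 15 12 14 6))^(-1) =(1 11 8 4)(2 6 14 12 15)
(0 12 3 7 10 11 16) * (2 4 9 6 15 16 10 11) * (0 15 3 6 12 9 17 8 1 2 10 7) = (0 9 12 6 3)(1 2 4 17 8)(7 11)(15 16) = [9, 2, 4, 0, 17, 5, 3, 11, 1, 12, 10, 7, 6, 13, 14, 16, 15, 8]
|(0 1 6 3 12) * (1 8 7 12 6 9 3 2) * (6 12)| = 9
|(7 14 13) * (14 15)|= 4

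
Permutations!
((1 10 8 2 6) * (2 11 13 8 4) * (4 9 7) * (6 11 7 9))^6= (13)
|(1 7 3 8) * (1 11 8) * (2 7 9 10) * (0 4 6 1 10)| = |(0 4 6 1 9)(2 7 3 10)(8 11)| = 20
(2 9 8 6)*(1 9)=(1 9 8 6 2)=[0, 9, 1, 3, 4, 5, 2, 7, 6, 8]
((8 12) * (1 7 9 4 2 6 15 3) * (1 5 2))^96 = (2 6 15 3 5)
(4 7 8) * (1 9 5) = (1 9 5)(4 7 8) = [0, 9, 2, 3, 7, 1, 6, 8, 4, 5]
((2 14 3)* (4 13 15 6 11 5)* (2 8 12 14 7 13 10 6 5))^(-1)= ((2 7 13 15 5 4 10 6 11)(3 8 12 14))^(-1)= (2 11 6 10 4 5 15 13 7)(3 14 12 8)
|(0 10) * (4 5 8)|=|(0 10)(4 5 8)|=6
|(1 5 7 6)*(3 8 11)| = |(1 5 7 6)(3 8 11)| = 12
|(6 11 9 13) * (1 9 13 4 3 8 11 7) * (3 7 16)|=|(1 9 4 7)(3 8 11 13 6 16)|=12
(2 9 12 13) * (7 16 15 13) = (2 9 12 7 16 15 13) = [0, 1, 9, 3, 4, 5, 6, 16, 8, 12, 10, 11, 7, 2, 14, 13, 15]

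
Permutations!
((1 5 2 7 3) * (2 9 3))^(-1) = ((1 5 9 3)(2 7))^(-1) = (1 3 9 5)(2 7)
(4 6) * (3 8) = (3 8)(4 6) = [0, 1, 2, 8, 6, 5, 4, 7, 3]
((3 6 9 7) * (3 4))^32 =(3 9 4 6 7)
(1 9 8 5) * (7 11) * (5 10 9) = (1 5)(7 11)(8 10 9) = [0, 5, 2, 3, 4, 1, 6, 11, 10, 8, 9, 7]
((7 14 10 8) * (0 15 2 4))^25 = (0 15 2 4)(7 14 10 8)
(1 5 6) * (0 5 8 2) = [5, 8, 0, 3, 4, 6, 1, 7, 2] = (0 5 6 1 8 2)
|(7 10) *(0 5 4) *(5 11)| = 4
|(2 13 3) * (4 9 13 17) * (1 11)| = |(1 11)(2 17 4 9 13 3)| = 6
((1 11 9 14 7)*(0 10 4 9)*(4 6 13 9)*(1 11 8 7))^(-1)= ((0 10 6 13 9 14 1 8 7 11))^(-1)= (0 11 7 8 1 14 9 13 6 10)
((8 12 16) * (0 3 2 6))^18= (16)(0 2)(3 6)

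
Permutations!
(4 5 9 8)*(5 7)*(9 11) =(4 7 5 11 9 8) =[0, 1, 2, 3, 7, 11, 6, 5, 4, 8, 10, 9]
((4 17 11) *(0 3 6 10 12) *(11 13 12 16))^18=(0 13 4 16 6)(3 12 17 11 10)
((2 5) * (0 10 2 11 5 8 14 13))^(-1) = (0 13 14 8 2 10)(5 11)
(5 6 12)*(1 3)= [0, 3, 2, 1, 4, 6, 12, 7, 8, 9, 10, 11, 5]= (1 3)(5 6 12)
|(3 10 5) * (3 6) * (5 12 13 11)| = 7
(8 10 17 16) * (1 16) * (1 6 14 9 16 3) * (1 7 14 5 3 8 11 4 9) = (1 8 10 17 6 5 3 7 14)(4 9 16 11) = [0, 8, 2, 7, 9, 3, 5, 14, 10, 16, 17, 4, 12, 13, 1, 15, 11, 6]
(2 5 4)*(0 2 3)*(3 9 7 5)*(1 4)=(0 2 3)(1 4 9 7 5)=[2, 4, 3, 0, 9, 1, 6, 5, 8, 7]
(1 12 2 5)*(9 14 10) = (1 12 2 5)(9 14 10) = [0, 12, 5, 3, 4, 1, 6, 7, 8, 14, 9, 11, 2, 13, 10]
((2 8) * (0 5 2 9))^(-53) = (0 2 9 5 8)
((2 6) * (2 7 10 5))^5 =((2 6 7 10 5))^5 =(10)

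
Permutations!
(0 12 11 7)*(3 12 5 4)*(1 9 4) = (0 5 1 9 4 3 12 11 7) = [5, 9, 2, 12, 3, 1, 6, 0, 8, 4, 10, 7, 11]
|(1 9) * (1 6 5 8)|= 5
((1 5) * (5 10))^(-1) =(1 5 10)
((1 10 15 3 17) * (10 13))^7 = ((1 13 10 15 3 17))^7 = (1 13 10 15 3 17)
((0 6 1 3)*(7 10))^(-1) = ((0 6 1 3)(7 10))^(-1) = (0 3 1 6)(7 10)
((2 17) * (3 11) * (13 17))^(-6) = (17)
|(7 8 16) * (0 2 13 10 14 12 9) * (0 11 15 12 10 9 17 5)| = |(0 2 13 9 11 15 12 17 5)(7 8 16)(10 14)| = 18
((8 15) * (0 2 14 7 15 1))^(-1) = ((0 2 14 7 15 8 1))^(-1) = (0 1 8 15 7 14 2)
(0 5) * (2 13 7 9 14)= (0 5)(2 13 7 9 14)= [5, 1, 13, 3, 4, 0, 6, 9, 8, 14, 10, 11, 12, 7, 2]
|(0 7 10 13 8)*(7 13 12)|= |(0 13 8)(7 10 12)|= 3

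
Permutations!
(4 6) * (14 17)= [0, 1, 2, 3, 6, 5, 4, 7, 8, 9, 10, 11, 12, 13, 17, 15, 16, 14]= (4 6)(14 17)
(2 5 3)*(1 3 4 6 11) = (1 3 2 5 4 6 11) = [0, 3, 5, 2, 6, 4, 11, 7, 8, 9, 10, 1]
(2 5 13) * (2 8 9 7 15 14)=[0, 1, 5, 3, 4, 13, 6, 15, 9, 7, 10, 11, 12, 8, 2, 14]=(2 5 13 8 9 7 15 14)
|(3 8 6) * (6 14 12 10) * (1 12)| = 7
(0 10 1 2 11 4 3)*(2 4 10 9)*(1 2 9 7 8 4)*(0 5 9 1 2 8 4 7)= [0, 2, 11, 5, 3, 9, 6, 4, 7, 1, 8, 10]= (1 2 11 10 8 7 4 3 5 9)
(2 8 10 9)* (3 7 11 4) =(2 8 10 9)(3 7 11 4) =[0, 1, 8, 7, 3, 5, 6, 11, 10, 2, 9, 4]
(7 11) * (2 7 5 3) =(2 7 11 5 3) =[0, 1, 7, 2, 4, 3, 6, 11, 8, 9, 10, 5]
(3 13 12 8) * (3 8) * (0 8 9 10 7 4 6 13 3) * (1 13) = (0 8 9 10 7 4 6 1 13 12) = [8, 13, 2, 3, 6, 5, 1, 4, 9, 10, 7, 11, 0, 12]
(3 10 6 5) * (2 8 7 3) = (2 8 7 3 10 6 5) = [0, 1, 8, 10, 4, 2, 5, 3, 7, 9, 6]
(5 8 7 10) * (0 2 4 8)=(0 2 4 8 7 10 5)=[2, 1, 4, 3, 8, 0, 6, 10, 7, 9, 5]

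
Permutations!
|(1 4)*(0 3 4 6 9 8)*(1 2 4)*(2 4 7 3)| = |(0 2 7 3 1 6 9 8)| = 8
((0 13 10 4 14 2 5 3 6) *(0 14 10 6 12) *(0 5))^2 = (0 6 2 13 14)(3 5 12) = ((0 13 6 14 2)(3 12 5)(4 10))^2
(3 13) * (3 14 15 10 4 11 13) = (4 11 13 14 15 10) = [0, 1, 2, 3, 11, 5, 6, 7, 8, 9, 4, 13, 12, 14, 15, 10]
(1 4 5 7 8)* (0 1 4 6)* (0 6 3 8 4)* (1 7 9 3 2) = [7, 2, 1, 8, 5, 9, 6, 4, 0, 3] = (0 7 4 5 9 3 8)(1 2)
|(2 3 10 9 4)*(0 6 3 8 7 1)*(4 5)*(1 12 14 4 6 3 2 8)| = 40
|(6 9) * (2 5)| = 2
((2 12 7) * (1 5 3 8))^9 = ((1 5 3 8)(2 12 7))^9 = (12)(1 5 3 8)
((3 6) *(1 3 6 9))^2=(1 9 3)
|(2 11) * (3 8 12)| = |(2 11)(3 8 12)| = 6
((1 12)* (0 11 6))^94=((0 11 6)(1 12))^94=(12)(0 11 6)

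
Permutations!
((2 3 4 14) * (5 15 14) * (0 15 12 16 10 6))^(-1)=((0 15 14 2 3 4 5 12 16 10 6))^(-1)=(0 6 10 16 12 5 4 3 2 14 15)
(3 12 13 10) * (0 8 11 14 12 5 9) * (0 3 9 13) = (0 8 11 14 12)(3 5 13 10 9) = [8, 1, 2, 5, 4, 13, 6, 7, 11, 3, 9, 14, 0, 10, 12]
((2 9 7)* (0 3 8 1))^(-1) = ((0 3 8 1)(2 9 7))^(-1) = (0 1 8 3)(2 7 9)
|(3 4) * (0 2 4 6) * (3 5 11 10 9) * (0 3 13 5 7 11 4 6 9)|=11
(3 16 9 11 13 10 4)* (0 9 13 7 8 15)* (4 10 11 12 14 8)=[9, 1, 2, 16, 3, 5, 6, 4, 15, 12, 10, 7, 14, 11, 8, 0, 13]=(0 9 12 14 8 15)(3 16 13 11 7 4)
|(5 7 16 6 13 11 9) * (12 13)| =|(5 7 16 6 12 13 11 9)| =8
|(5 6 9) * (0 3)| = |(0 3)(5 6 9)| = 6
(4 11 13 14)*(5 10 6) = (4 11 13 14)(5 10 6) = [0, 1, 2, 3, 11, 10, 5, 7, 8, 9, 6, 13, 12, 14, 4]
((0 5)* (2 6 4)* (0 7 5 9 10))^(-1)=((0 9 10)(2 6 4)(5 7))^(-1)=(0 10 9)(2 4 6)(5 7)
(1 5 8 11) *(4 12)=(1 5 8 11)(4 12)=[0, 5, 2, 3, 12, 8, 6, 7, 11, 9, 10, 1, 4]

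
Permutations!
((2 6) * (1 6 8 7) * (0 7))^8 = (0 1 2)(6 8 7)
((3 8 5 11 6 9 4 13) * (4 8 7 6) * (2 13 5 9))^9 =(2 6 7 3 13)(8 9)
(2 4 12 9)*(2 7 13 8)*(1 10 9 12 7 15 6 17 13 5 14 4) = (1 10 9 15 6 17 13 8 2)(4 7 5 14) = [0, 10, 1, 3, 7, 14, 17, 5, 2, 15, 9, 11, 12, 8, 4, 6, 16, 13]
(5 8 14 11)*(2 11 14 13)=(14)(2 11 5 8 13)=[0, 1, 11, 3, 4, 8, 6, 7, 13, 9, 10, 5, 12, 2, 14]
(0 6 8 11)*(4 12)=[6, 1, 2, 3, 12, 5, 8, 7, 11, 9, 10, 0, 4]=(0 6 8 11)(4 12)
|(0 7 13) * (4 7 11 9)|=6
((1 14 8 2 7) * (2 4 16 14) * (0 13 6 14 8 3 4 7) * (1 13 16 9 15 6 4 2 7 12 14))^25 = (0 14 16 3 8 2 12)(1 9 7 15 13 6 4)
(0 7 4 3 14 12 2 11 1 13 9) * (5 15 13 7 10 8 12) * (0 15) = (0 10 8 12 2 11 1 7 4 3 14 5)(9 15 13) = [10, 7, 11, 14, 3, 0, 6, 4, 12, 15, 8, 1, 2, 9, 5, 13]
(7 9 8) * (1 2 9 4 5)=(1 2 9 8 7 4 5)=[0, 2, 9, 3, 5, 1, 6, 4, 7, 8]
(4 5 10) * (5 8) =(4 8 5 10) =[0, 1, 2, 3, 8, 10, 6, 7, 5, 9, 4]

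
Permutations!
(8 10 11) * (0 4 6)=(0 4 6)(8 10 11)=[4, 1, 2, 3, 6, 5, 0, 7, 10, 9, 11, 8]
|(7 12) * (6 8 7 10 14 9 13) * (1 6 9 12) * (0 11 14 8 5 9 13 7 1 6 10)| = 12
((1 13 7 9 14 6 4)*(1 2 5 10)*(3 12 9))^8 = (1 4 12)(2 9 13)(3 10 6)(5 14 7)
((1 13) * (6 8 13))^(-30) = ((1 6 8 13))^(-30) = (1 8)(6 13)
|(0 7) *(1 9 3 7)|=|(0 1 9 3 7)|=5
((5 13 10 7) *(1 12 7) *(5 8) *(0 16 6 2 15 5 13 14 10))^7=(0 10 16 1 6 12 2 7 15 8 5 13 14)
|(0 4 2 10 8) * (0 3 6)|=7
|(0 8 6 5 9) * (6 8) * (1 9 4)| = 6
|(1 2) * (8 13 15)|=6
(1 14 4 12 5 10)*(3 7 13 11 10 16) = [0, 14, 2, 7, 12, 16, 6, 13, 8, 9, 1, 10, 5, 11, 4, 15, 3] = (1 14 4 12 5 16 3 7 13 11 10)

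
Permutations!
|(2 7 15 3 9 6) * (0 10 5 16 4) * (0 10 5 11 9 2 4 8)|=20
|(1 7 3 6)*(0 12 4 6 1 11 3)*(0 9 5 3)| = 5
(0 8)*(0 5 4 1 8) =(1 8 5 4) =[0, 8, 2, 3, 1, 4, 6, 7, 5]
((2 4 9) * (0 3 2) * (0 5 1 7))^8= ((0 3 2 4 9 5 1 7))^8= (9)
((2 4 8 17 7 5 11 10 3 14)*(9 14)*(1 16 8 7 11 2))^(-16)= (1 8 11 3 14 16 17 10 9)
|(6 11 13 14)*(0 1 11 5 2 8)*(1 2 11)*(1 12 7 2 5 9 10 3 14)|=|(0 5 11 13 1 12 7 2 8)(3 14 6 9 10)|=45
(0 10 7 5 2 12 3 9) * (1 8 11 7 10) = (0 1 8 11 7 5 2 12 3 9) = [1, 8, 12, 9, 4, 2, 6, 5, 11, 0, 10, 7, 3]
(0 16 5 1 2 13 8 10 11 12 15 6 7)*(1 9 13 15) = (0 16 5 9 13 8 10 11 12 1 2 15 6 7) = [16, 2, 15, 3, 4, 9, 7, 0, 10, 13, 11, 12, 1, 8, 14, 6, 5]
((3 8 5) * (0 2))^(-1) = ((0 2)(3 8 5))^(-1) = (0 2)(3 5 8)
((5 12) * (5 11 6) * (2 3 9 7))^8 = (12)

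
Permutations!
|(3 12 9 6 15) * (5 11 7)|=|(3 12 9 6 15)(5 11 7)|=15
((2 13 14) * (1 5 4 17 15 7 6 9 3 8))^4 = (1 15 3 4 6)(2 13 14)(5 7 8 17 9)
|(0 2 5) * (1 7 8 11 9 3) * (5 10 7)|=10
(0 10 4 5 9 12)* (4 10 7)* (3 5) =(0 7 4 3 5 9 12) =[7, 1, 2, 5, 3, 9, 6, 4, 8, 12, 10, 11, 0]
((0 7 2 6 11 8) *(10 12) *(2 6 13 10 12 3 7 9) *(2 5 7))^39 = (0 6 9 11 5 8 7)(2 3 10 13) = ((0 9 5 7 6 11 8)(2 13 10 3))^39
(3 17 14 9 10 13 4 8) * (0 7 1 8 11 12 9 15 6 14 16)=(0 7 1 8 3 17 16)(4 11 12 9 10 13)(6 14 15)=[7, 8, 2, 17, 11, 5, 14, 1, 3, 10, 13, 12, 9, 4, 15, 6, 0, 16]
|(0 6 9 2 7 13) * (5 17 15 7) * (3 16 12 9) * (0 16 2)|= |(0 6 3 2 5 17 15 7 13 16 12 9)|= 12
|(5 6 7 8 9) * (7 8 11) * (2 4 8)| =6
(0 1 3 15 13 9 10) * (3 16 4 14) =(0 1 16 4 14 3 15 13 9 10) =[1, 16, 2, 15, 14, 5, 6, 7, 8, 10, 0, 11, 12, 9, 3, 13, 4]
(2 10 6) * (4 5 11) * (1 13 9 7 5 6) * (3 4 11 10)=(1 13 9 7 5 10)(2 3 4 6)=[0, 13, 3, 4, 6, 10, 2, 5, 8, 7, 1, 11, 12, 9]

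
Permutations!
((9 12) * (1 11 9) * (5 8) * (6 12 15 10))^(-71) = (1 12 6 10 15 9 11)(5 8)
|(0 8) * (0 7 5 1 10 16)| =|(0 8 7 5 1 10 16)| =7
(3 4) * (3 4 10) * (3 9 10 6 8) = [0, 1, 2, 6, 4, 5, 8, 7, 3, 10, 9] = (3 6 8)(9 10)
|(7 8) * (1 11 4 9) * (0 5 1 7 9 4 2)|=|(0 5 1 11 2)(7 8 9)|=15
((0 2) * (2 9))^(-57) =((0 9 2))^(-57) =(9)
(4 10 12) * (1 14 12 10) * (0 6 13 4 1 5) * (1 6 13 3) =(0 13 4 5)(1 14 12 6 3) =[13, 14, 2, 1, 5, 0, 3, 7, 8, 9, 10, 11, 6, 4, 12]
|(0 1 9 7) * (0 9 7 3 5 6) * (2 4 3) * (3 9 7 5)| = 12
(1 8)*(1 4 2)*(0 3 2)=(0 3 2 1 8 4)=[3, 8, 1, 2, 0, 5, 6, 7, 4]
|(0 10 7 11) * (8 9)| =|(0 10 7 11)(8 9)| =4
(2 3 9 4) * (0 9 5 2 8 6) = (0 9 4 8 6)(2 3 5) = [9, 1, 3, 5, 8, 2, 0, 7, 6, 4]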